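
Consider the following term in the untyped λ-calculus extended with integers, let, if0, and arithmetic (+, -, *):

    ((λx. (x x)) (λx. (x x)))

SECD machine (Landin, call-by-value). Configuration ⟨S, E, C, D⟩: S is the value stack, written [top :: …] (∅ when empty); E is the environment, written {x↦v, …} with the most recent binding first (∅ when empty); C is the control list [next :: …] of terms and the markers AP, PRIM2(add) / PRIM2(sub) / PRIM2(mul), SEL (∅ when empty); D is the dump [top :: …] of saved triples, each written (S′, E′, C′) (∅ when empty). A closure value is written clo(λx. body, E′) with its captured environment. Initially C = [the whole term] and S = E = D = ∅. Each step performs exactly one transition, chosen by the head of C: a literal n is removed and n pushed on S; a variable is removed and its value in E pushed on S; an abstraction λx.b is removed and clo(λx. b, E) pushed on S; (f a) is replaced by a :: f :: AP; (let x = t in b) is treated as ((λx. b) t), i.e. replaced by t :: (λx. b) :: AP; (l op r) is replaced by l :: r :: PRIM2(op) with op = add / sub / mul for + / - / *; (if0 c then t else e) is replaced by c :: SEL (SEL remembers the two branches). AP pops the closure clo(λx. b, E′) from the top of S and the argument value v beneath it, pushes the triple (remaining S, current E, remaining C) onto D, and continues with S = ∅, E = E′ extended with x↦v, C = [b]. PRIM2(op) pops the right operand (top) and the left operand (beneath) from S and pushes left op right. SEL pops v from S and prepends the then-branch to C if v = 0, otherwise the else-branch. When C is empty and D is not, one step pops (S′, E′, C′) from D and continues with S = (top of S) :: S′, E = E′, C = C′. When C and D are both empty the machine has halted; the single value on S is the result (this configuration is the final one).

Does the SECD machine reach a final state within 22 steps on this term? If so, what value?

step 0: ⟨S=∅; E=∅; C=[((λx. (x x)) (λx. (x x)))]; D=∅⟩
step 1: ⟨S=∅; E=∅; C=[(λx. (x x)) :: (λx. (x x)) :: AP]; D=∅⟩
step 2: ⟨S=[clo(λx. (x x), ∅)]; E=∅; C=[(λx. (x x)) :: AP]; D=∅⟩
step 3: ⟨S=[clo(λx. (x x), ∅) :: clo(λx. (x x), ∅)]; E=∅; C=[AP]; D=∅⟩
step 4: ⟨S=∅; E={x↦clo(λx. (x x), ∅)}; C=[(x x)]; D=[(∅, ∅, ∅)]⟩
step 5: ⟨S=∅; E={x↦clo(λx. (x x), ∅)}; C=[x :: x :: AP]; D=[(∅, ∅, ∅)]⟩
step 6: ⟨S=[clo(λx. (x x), ∅)]; E={x↦clo(λx. (x x), ∅)}; C=[x :: AP]; D=[(∅, ∅, ∅)]⟩
step 7: ⟨S=[clo(λx. (x x), ∅) :: clo(λx. (x x), ∅)]; E={x↦clo(λx. (x x), ∅)}; C=[AP]; D=[(∅, ∅, ∅)]⟩
step 8: ⟨S=∅; E={x↦clo(λx. (x x), ∅)}; C=[(x x)]; D=[(∅, {x↦clo(λx. (x x), ∅)}, ∅) :: (∅, ∅, ∅)]⟩
step 9: ⟨S=∅; E={x↦clo(λx. (x x), ∅)}; C=[x :: x :: AP]; D=[(∅, {x↦clo(λx. (x x), ∅)}, ∅) :: (∅, ∅, ∅)]⟩
step 10: ⟨S=[clo(λx. (x x), ∅)]; E={x↦clo(λx. (x x), ∅)}; C=[x :: AP]; D=[(∅, {x↦clo(λx. (x x), ∅)}, ∅) :: (∅, ∅, ∅)]⟩
step 11: ⟨S=[clo(λx. (x x), ∅) :: clo(λx. (x x), ∅)]; E={x↦clo(λx. (x x), ∅)}; C=[AP]; D=[(∅, {x↦clo(λx. (x x), ∅)}, ∅) :: (∅, ∅, ∅)]⟩
step 12: ⟨S=∅; E={x↦clo(λx. (x x), ∅)}; C=[(x x)]; D=[(∅, {x↦clo(λx. (x x), ∅)}, ∅) :: (∅, {x↦clo(λx. (x x), ∅)}, ∅) :: (∅, ∅, ∅)]⟩
step 13: ⟨S=∅; E={x↦clo(λx. (x x), ∅)}; C=[x :: x :: AP]; D=[(∅, {x↦clo(λx. (x x), ∅)}, ∅) :: (∅, {x↦clo(λx. (x x), ∅)}, ∅) :: (∅, ∅, ∅)]⟩
step 14: ⟨S=[clo(λx. (x x), ∅)]; E={x↦clo(λx. (x x), ∅)}; C=[x :: AP]; D=[(∅, {x↦clo(λx. (x x), ∅)}, ∅) :: (∅, {x↦clo(λx. (x x), ∅)}, ∅) :: (∅, ∅, ∅)]⟩
step 15: ⟨S=[clo(λx. (x x), ∅) :: clo(λx. (x x), ∅)]; E={x↦clo(λx. (x x), ∅)}; C=[AP]; D=[(∅, {x↦clo(λx. (x x), ∅)}, ∅) :: (∅, {x↦clo(λx. (x x), ∅)}, ∅) :: (∅, ∅, ∅)]⟩
step 16: ⟨S=∅; E={x↦clo(λx. (x x), ∅)}; C=[(x x)]; D=[(∅, {x↦clo(λx. (x x), ∅)}, ∅) :: (∅, {x↦clo(λx. (x x), ∅)}, ∅) :: (∅, {x↦clo(λx. (x x), ∅)}, ∅) :: (∅, ∅, ∅)]⟩
step 17: ⟨S=∅; E={x↦clo(λx. (x x), ∅)}; C=[x :: x :: AP]; D=[(∅, {x↦clo(λx. (x x), ∅)}, ∅) :: (∅, {x↦clo(λx. (x x), ∅)}, ∅) :: (∅, {x↦clo(λx. (x x), ∅)}, ∅) :: (∅, ∅, ∅)]⟩
step 18: ⟨S=[clo(λx. (x x), ∅)]; E={x↦clo(λx. (x x), ∅)}; C=[x :: AP]; D=[(∅, {x↦clo(λx. (x x), ∅)}, ∅) :: (∅, {x↦clo(λx. (x x), ∅)}, ∅) :: (∅, {x↦clo(λx. (x x), ∅)}, ∅) :: (∅, ∅, ∅)]⟩
step 19: ⟨S=[clo(λx. (x x), ∅) :: clo(λx. (x x), ∅)]; E={x↦clo(λx. (x x), ∅)}; C=[AP]; D=[(∅, {x↦clo(λx. (x x), ∅)}, ∅) :: (∅, {x↦clo(λx. (x x), ∅)}, ∅) :: (∅, {x↦clo(λx. (x x), ∅)}, ∅) :: (∅, ∅, ∅)]⟩
step 20: ⟨S=∅; E={x↦clo(λx. (x x), ∅)}; C=[(x x)]; D=[(∅, {x↦clo(λx. (x x), ∅)}, ∅) :: (∅, {x↦clo(λx. (x x), ∅)}, ∅) :: (∅, {x↦clo(λx. (x x), ∅)}, ∅) :: (∅, {x↦clo(λx. (x x), ∅)}, ∅) :: (∅, ∅, ∅)]⟩
step 21: ⟨S=∅; E={x↦clo(λx. (x x), ∅)}; C=[x :: x :: AP]; D=[(∅, {x↦clo(λx. (x x), ∅)}, ∅) :: (∅, {x↦clo(λx. (x x), ∅)}, ∅) :: (∅, {x↦clo(λx. (x x), ∅)}, ∅) :: (∅, {x↦clo(λx. (x x), ∅)}, ∅) :: (∅, ∅, ∅)]⟩
step 22: ⟨S=[clo(λx. (x x), ∅)]; E={x↦clo(λx. (x x), ∅)}; C=[x :: AP]; D=[(∅, {x↦clo(λx. (x x), ∅)}, ∅) :: (∅, {x↦clo(λx. (x x), ∅)}, ∅) :: (∅, {x↦clo(λx. (x x), ∅)}, ∅) :: (∅, {x↦clo(λx. (x x), ∅)}, ∅) :: (∅, ∅, ∅)]⟩
→ 22 transitions taken and the configuration is still not final: no result within 22 steps

Answer: DIVERGES (no final state within 22 steps)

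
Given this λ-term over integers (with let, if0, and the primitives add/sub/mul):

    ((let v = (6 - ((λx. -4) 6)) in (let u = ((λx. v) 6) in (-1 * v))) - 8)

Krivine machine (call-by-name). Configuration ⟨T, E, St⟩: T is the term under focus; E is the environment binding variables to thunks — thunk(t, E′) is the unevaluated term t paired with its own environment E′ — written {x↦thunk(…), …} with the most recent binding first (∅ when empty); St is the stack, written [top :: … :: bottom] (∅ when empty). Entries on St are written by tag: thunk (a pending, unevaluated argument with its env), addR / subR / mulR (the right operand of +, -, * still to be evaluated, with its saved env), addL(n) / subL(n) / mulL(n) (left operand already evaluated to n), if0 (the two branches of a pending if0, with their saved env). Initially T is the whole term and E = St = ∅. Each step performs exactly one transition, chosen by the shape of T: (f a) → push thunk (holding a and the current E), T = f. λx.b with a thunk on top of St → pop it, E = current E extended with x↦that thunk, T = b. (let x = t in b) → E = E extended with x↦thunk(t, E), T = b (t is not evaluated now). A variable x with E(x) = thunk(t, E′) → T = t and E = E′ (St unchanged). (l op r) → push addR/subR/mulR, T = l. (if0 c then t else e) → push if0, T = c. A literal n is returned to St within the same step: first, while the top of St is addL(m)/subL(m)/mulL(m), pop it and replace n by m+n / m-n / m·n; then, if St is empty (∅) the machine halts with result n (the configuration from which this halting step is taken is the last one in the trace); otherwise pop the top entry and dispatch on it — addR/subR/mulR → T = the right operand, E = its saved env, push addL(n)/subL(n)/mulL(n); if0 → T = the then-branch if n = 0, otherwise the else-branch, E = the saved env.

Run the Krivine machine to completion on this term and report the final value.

0. [T=((let v = (6 - ((λx. -4) 6)) in (let u = ((λx. v) 6) in (-1 * v))) - 8) | E=∅ | St=∅]
1. [T=(let v = (6 - ((λx. -4) 6)) in (let u = ((λx. v) 6) in (-1 * v))) | E=∅ | St=[subR]]
2. [T=(let u = ((λx. v) 6) in (-1 * v)) | E={v↦thunk((6 - ((λx. -4) 6)), ∅)} | St=[subR]]
3. [T=(-1 * v) | E={u↦thunk(((λx. v) 6), {v↦thunk((6 - ((λx. -4) 6)), ∅)}), v↦thunk((6 - ((λx. -4) 6)), ∅)} | St=[subR]]
4. [T=-1 | E={u↦thunk(((λx. v) 6), {v↦thunk((6 - ((λx. -4) 6)), ∅)}), v↦thunk((6 - ((λx. -4) 6)), ∅)} | St=[mulR :: subR]]
5. [T=v | E={u↦thunk(((λx. v) 6), {v↦thunk((6 - ((λx. -4) 6)), ∅)}), v↦thunk((6 - ((λx. -4) 6)), ∅)} | St=[mulL(-1) :: subR]]
6. [T=(6 - ((λx. -4) 6)) | E=∅ | St=[mulL(-1) :: subR]]
7. [T=6 | E=∅ | St=[subR :: mulL(-1) :: subR]]
8. [T=((λx. -4) 6) | E=∅ | St=[subL(6) :: mulL(-1) :: subR]]
9. [T=(λx. -4) | E=∅ | St=[thunk :: subL(6) :: mulL(-1) :: subR]]
10. [T=-4 | E={x↦thunk(6, ∅)} | St=[subL(6) :: mulL(-1) :: subR]]
11. [T=8 | E=∅ | St=[subL(-10)]]
→ final value -18

Answer: -18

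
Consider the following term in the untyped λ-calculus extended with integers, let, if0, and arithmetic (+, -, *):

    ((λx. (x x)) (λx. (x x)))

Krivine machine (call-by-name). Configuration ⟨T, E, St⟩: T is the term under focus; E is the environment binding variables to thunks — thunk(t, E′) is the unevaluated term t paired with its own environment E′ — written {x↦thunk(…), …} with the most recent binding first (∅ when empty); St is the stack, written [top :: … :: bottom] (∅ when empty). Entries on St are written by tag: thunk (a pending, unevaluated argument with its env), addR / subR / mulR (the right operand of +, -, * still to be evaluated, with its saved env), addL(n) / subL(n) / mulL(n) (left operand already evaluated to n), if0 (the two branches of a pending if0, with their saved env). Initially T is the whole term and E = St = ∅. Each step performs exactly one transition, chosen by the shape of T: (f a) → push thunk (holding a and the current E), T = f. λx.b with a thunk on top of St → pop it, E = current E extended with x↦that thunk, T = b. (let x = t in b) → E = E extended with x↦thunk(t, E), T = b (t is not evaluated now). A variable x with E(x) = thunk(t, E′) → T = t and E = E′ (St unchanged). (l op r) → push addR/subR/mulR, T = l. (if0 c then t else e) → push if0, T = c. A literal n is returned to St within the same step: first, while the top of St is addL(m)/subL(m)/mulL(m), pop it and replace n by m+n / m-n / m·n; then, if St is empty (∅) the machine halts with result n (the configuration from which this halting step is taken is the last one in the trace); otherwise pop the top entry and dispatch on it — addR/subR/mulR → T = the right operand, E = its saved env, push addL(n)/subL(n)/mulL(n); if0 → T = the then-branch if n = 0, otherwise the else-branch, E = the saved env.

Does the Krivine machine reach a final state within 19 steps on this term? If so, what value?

Answer: DIVERGES (no final state within 19 steps)

Execution trace:
0. ⟨T=((λx. (x x)) (λx. (x x))); E=∅; St=∅⟩
1. ⟨T=(λx. (x x)); E=∅; St=[thunk]⟩
2. ⟨T=(x x); E={x↦thunk((λx. (x x)), ∅)}; St=∅⟩
3. ⟨T=x; E={x↦thunk((λx. (x x)), ∅)}; St=[thunk]⟩
4. ⟨T=(λx. (x x)); E=∅; St=[thunk]⟩
5. ⟨T=(x x); E={x↦thunk(x, {x↦thunk((λx. (x x)), ∅)})}; St=∅⟩
6. ⟨T=x; E={x↦thunk(x, {x↦thunk((λx. (x x)), ∅)})}; St=[thunk]⟩
7. ⟨T=x; E={x↦thunk((λx. (x x)), ∅)}; St=[thunk]⟩
8. ⟨T=(λx. (x x)); E=∅; St=[thunk]⟩
9. ⟨T=(x x); E={x↦thunk(x, {x↦thunk(x, {x↦thunk((λx. (x x)), ∅)})})}; St=∅⟩
10. ⟨T=x; E={x↦thunk(x, {x↦thunk(x, {x↦thunk((λx. (x x)), ∅)})})}; St=[thunk]⟩
11. ⟨T=x; E={x↦thunk(x, {x↦thunk((λx. (x x)), ∅)})}; St=[thunk]⟩
12. ⟨T=x; E={x↦thunk((λx. (x x)), ∅)}; St=[thunk]⟩
13. ⟨T=(λx. (x x)); E=∅; St=[thunk]⟩
14. ⟨T=(x x); E={x↦thunk(x, {x↦thunk(x, {x↦thunk(x, {x↦thunk((λx. (x x)), ∅)})})})}; St=∅⟩
15. ⟨T=x; E={x↦thunk(x, {x↦thunk(x, {x↦thunk(x, {x↦thunk((λx. (x x)), ∅)})})})}; St=[thunk]⟩
16. ⟨T=x; E={x↦thunk(x, {x↦thunk(x, {x↦thunk((λx. (x x)), ∅)})})}; St=[thunk]⟩
17. ⟨T=x; E={x↦thunk(x, {x↦thunk((λx. (x x)), ∅)})}; St=[thunk]⟩
18. ⟨T=x; E={x↦thunk((λx. (x x)), ∅)}; St=[thunk]⟩
19. ⟨T=(λx. (x x)); E=∅; St=[thunk]⟩
→ 19 transitions taken and the configuration is still not final: no result within 19 steps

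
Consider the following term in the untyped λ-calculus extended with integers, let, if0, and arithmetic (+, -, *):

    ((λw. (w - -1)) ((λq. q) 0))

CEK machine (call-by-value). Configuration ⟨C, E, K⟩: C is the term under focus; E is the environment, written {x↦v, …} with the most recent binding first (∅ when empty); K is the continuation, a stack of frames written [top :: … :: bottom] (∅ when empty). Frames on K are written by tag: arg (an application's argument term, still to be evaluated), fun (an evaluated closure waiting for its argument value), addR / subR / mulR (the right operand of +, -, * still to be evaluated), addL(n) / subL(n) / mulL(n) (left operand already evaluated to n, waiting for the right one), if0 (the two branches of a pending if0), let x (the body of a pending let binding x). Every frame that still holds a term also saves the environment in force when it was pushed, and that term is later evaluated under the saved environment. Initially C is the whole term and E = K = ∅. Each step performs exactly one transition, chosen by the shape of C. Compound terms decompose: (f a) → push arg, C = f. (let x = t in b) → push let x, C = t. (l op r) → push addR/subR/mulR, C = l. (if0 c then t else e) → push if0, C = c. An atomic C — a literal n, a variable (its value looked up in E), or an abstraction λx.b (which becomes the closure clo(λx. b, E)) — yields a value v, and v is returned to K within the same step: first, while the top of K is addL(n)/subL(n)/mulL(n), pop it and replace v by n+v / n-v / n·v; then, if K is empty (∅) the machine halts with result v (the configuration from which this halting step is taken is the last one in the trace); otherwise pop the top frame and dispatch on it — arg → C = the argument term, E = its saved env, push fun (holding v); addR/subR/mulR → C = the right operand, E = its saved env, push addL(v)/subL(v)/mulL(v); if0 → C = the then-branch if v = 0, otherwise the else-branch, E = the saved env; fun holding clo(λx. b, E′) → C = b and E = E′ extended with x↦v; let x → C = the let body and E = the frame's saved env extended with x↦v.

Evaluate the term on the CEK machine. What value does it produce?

Answer: 1

Execution trace:
t=0: ⟨C=((λw. (w - -1)) ((λq. q) 0)); E=∅; K=∅⟩
t=1: ⟨C=(λw. (w - -1)); E=∅; K=[arg]⟩
t=2: ⟨C=((λq. q) 0); E=∅; K=[fun]⟩
t=3: ⟨C=(λq. q); E=∅; K=[arg :: fun]⟩
t=4: ⟨C=0; E=∅; K=[fun :: fun]⟩
t=5: ⟨C=q; E={q↦0}; K=[fun]⟩
t=6: ⟨C=(w - -1); E={w↦0}; K=∅⟩
t=7: ⟨C=w; E={w↦0}; K=[subR]⟩
t=8: ⟨C=-1; E={w↦0}; K=[subL(0)]⟩
→ final value 1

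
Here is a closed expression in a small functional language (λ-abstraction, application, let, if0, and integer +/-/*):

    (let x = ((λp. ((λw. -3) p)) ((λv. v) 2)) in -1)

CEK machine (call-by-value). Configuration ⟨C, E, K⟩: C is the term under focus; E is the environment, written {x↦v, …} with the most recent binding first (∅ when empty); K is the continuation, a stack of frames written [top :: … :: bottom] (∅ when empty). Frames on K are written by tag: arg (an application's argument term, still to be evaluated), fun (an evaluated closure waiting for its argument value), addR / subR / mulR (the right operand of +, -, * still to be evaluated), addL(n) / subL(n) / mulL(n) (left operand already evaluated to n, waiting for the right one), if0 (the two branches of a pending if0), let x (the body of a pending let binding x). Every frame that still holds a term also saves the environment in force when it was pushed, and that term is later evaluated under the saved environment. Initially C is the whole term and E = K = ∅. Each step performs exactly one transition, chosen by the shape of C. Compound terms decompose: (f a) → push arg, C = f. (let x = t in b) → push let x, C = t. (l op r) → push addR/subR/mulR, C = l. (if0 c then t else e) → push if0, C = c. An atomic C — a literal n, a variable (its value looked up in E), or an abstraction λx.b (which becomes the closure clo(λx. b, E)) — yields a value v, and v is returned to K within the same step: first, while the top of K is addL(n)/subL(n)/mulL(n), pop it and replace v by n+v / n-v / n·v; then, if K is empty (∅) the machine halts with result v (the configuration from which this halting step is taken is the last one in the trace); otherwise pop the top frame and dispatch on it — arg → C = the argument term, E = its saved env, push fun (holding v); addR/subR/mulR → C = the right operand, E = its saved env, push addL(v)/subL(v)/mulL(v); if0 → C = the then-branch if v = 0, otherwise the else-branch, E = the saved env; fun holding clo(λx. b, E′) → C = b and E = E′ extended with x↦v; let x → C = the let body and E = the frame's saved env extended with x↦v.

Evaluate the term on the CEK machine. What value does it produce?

Answer: -1

Machine steps:
step 0: ⟨C=(let x = ((λp. ((λw. -3) p)) ((λv. v) 2)) in -1); E=∅; K=∅⟩
step 1: ⟨C=((λp. ((λw. -3) p)) ((λv. v) 2)); E=∅; K=[let x]⟩
step 2: ⟨C=(λp. ((λw. -3) p)); E=∅; K=[arg :: let x]⟩
step 3: ⟨C=((λv. v) 2); E=∅; K=[fun :: let x]⟩
step 4: ⟨C=(λv. v); E=∅; K=[arg :: fun :: let x]⟩
step 5: ⟨C=2; E=∅; K=[fun :: fun :: let x]⟩
step 6: ⟨C=v; E={v↦2}; K=[fun :: let x]⟩
step 7: ⟨C=((λw. -3) p); E={p↦2}; K=[let x]⟩
step 8: ⟨C=(λw. -3); E={p↦2}; K=[arg :: let x]⟩
step 9: ⟨C=p; E={p↦2}; K=[fun :: let x]⟩
step 10: ⟨C=-3; E={w↦2, p↦2}; K=[let x]⟩
step 11: ⟨C=-1; E={x↦-3}; K=∅⟩
→ final value -1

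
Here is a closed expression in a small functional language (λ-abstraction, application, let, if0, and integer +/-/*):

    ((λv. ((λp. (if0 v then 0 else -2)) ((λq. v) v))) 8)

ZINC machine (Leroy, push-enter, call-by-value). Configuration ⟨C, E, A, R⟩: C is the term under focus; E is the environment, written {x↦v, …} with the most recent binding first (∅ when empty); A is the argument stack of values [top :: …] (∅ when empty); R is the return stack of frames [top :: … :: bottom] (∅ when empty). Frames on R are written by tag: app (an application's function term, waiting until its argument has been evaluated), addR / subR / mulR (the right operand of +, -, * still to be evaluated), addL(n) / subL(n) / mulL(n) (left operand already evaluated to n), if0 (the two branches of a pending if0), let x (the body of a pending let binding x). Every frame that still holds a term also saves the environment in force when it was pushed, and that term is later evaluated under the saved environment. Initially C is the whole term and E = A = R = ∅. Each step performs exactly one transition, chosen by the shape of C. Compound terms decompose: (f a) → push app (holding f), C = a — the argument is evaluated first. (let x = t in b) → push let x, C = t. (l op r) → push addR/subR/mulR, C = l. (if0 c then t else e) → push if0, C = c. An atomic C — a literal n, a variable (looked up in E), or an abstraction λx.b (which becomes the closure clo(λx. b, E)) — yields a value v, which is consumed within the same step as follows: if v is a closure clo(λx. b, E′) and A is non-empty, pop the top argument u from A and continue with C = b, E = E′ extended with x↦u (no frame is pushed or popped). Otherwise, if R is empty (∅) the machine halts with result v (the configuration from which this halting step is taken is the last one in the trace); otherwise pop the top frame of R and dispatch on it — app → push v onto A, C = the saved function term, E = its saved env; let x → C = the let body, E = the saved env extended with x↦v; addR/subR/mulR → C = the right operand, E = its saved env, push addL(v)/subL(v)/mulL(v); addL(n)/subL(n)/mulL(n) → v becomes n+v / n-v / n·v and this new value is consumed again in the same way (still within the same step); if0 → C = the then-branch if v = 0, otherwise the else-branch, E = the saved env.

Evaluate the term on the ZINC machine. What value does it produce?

step 0: <C=((λv. ((λp. (if0 v then 0 else -2)) ((λq. v) v))) 8), E=∅, A=∅, R=∅>
step 1: <C=8, E=∅, A=∅, R=[app]>
step 2: <C=(λv. ((λp. (if0 v then 0 else -2)) ((λq. v) v))), E=∅, A=[8], R=∅>
step 3: <C=((λp. (if0 v then 0 else -2)) ((λq. v) v)), E={v↦8}, A=∅, R=∅>
step 4: <C=((λq. v) v), E={v↦8}, A=∅, R=[app]>
step 5: <C=v, E={v↦8}, A=∅, R=[app :: app]>
step 6: <C=(λq. v), E={v↦8}, A=[8], R=[app]>
step 7: <C=v, E={q↦8, v↦8}, A=∅, R=[app]>
step 8: <C=(λp. (if0 v then 0 else -2)), E={v↦8}, A=[8], R=∅>
step 9: <C=(if0 v then 0 else -2), E={p↦8, v↦8}, A=∅, R=∅>
step 10: <C=v, E={p↦8, v↦8}, A=∅, R=[if0]>
step 11: <C=-2, E={p↦8, v↦8}, A=∅, R=∅>
→ final value -2

Answer: -2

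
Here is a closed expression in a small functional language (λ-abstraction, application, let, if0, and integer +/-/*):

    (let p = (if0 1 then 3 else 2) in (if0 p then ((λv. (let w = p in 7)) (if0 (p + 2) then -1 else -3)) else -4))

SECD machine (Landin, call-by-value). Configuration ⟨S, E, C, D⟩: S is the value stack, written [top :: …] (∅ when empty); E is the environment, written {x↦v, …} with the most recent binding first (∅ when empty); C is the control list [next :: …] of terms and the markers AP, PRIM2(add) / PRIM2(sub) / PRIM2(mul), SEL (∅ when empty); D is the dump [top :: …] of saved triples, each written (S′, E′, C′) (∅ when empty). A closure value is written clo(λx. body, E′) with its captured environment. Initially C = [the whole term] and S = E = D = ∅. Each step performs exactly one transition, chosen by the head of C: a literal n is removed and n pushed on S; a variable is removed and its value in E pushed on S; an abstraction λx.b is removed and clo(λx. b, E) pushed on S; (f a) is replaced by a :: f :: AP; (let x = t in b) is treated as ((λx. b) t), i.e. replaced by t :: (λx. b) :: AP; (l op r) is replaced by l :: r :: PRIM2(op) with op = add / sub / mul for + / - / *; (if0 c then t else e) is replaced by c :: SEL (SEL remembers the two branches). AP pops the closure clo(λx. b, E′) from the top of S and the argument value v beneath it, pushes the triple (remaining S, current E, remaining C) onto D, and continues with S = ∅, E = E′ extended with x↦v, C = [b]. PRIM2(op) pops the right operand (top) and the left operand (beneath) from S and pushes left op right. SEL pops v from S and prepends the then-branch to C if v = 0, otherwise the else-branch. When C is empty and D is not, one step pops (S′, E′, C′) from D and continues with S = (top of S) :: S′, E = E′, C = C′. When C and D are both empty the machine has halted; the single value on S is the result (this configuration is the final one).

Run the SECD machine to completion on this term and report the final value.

Answer: -4

Derivation:
step 0: [S=∅ | E=∅ | C=[(let p = (if0 1 then 3 else 2) in (if0 p then ((λv. (let w = p in 7)) (if0 (p + 2) then -1 else -3)) else -4))] | D=∅]
step 1: [S=∅ | E=∅ | C=[(if0 1 then 3 else 2) :: (λp. (if0 p then ((λv. (let w = p in 7)) (if0 (p + 2) then -1 else -3)) else -4)) :: AP] | D=∅]
step 2: [S=∅ | E=∅ | C=[1 :: SEL :: (λp. (if0 p then ((λv. (let w = p in 7)) (if0 (p + 2) then -1 else -3)) else -4)) :: AP] | D=∅]
step 3: [S=[1] | E=∅ | C=[SEL :: (λp. (if0 p then ((λv. (let w = p in 7)) (if0 (p + 2) then -1 else -3)) else -4)) :: AP] | D=∅]
step 4: [S=∅ | E=∅ | C=[2 :: (λp. (if0 p then ((λv. (let w = p in 7)) (if0 (p + 2) then -1 else -3)) else -4)) :: AP] | D=∅]
step 5: [S=[2] | E=∅ | C=[(λp. (if0 p then ((λv. (let w = p in 7)) (if0 (p + 2) then -1 else -3)) else -4)) :: AP] | D=∅]
step 6: [S=[clo(λp. (if0 p then ((λv. (let w = p in 7)) (if0 (p + 2) then -1 else -3)) else -4), ∅) :: 2] | E=∅ | C=[AP] | D=∅]
step 7: [S=∅ | E={p↦2} | C=[(if0 p then ((λv. (let w = p in 7)) (if0 (p + 2) then -1 else -3)) else -4)] | D=[(∅, ∅, ∅)]]
step 8: [S=∅ | E={p↦2} | C=[p :: SEL] | D=[(∅, ∅, ∅)]]
step 9: [S=[2] | E={p↦2} | C=[SEL] | D=[(∅, ∅, ∅)]]
step 10: [S=∅ | E={p↦2} | C=[-4] | D=[(∅, ∅, ∅)]]
step 11: [S=[-4] | E={p↦2} | C=∅ | D=[(∅, ∅, ∅)]]
step 12: [S=[-4] | E=∅ | C=∅ | D=∅]
→ final value -4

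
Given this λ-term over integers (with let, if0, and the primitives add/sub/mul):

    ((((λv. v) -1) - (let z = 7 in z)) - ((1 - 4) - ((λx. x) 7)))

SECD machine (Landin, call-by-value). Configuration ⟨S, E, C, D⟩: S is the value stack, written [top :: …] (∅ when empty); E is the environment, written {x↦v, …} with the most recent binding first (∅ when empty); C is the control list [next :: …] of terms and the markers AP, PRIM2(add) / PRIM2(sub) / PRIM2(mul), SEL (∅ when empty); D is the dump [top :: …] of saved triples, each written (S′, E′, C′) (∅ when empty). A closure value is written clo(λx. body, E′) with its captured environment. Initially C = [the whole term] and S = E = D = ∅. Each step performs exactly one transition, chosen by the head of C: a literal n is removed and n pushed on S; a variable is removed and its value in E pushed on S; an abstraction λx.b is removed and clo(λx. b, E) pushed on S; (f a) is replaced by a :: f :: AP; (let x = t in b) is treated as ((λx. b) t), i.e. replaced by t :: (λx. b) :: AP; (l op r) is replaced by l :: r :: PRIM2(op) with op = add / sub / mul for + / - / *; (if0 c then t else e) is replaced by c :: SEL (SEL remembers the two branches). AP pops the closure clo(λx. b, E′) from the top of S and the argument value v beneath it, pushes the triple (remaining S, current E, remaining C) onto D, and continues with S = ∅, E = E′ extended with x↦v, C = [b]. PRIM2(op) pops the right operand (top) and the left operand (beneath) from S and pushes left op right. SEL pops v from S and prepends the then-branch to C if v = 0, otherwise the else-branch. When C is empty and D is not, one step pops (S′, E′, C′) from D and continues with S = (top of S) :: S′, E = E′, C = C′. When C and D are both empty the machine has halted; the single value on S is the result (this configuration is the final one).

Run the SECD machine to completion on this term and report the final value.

Answer: 2

Derivation:
[0] ⟨S=∅; E=∅; C=[((((λv. v) -1) - (let z = 7 in z)) - ((1 - 4) - ((λx. x) 7)))]; D=∅⟩
[1] ⟨S=∅; E=∅; C=[(((λv. v) -1) - (let z = 7 in z)) :: ((1 - 4) - ((λx. x) 7)) :: PRIM2(sub)]; D=∅⟩
[2] ⟨S=∅; E=∅; C=[((λv. v) -1) :: (let z = 7 in z) :: PRIM2(sub) :: ((1 - 4) - ((λx. x) 7)) :: PRIM2(sub)]; D=∅⟩
[3] ⟨S=∅; E=∅; C=[-1 :: (λv. v) :: AP :: (let z = 7 in z) :: PRIM2(sub) :: ((1 - 4) - ((λx. x) 7)) :: PRIM2(sub)]; D=∅⟩
[4] ⟨S=[-1]; E=∅; C=[(λv. v) :: AP :: (let z = 7 in z) :: PRIM2(sub) :: ((1 - 4) - ((λx. x) 7)) :: PRIM2(sub)]; D=∅⟩
[5] ⟨S=[clo(λv. v, ∅) :: -1]; E=∅; C=[AP :: (let z = 7 in z) :: PRIM2(sub) :: ((1 - 4) - ((λx. x) 7)) :: PRIM2(sub)]; D=∅⟩
[6] ⟨S=∅; E={v↦-1}; C=[v]; D=[(∅, ∅, [(let z = 7 in z) :: PRIM2(sub) :: ((1 - 4) - ((λx. x) 7)) :: PRIM2(sub)])]⟩
[7] ⟨S=[-1]; E={v↦-1}; C=∅; D=[(∅, ∅, [(let z = 7 in z) :: PRIM2(sub) :: ((1 - 4) - ((λx. x) 7)) :: PRIM2(sub)])]⟩
[8] ⟨S=[-1]; E=∅; C=[(let z = 7 in z) :: PRIM2(sub) :: ((1 - 4) - ((λx. x) 7)) :: PRIM2(sub)]; D=∅⟩
[9] ⟨S=[-1]; E=∅; C=[7 :: (λz. z) :: AP :: PRIM2(sub) :: ((1 - 4) - ((λx. x) 7)) :: PRIM2(sub)]; D=∅⟩
[10] ⟨S=[7 :: -1]; E=∅; C=[(λz. z) :: AP :: PRIM2(sub) :: ((1 - 4) - ((λx. x) 7)) :: PRIM2(sub)]; D=∅⟩
[11] ⟨S=[clo(λz. z, ∅) :: 7 :: -1]; E=∅; C=[AP :: PRIM2(sub) :: ((1 - 4) - ((λx. x) 7)) :: PRIM2(sub)]; D=∅⟩
[12] ⟨S=∅; E={z↦7}; C=[z]; D=[([-1], ∅, [PRIM2(sub) :: ((1 - 4) - ((λx. x) 7)) :: PRIM2(sub)])]⟩
[13] ⟨S=[7]; E={z↦7}; C=∅; D=[([-1], ∅, [PRIM2(sub) :: ((1 - 4) - ((λx. x) 7)) :: PRIM2(sub)])]⟩
[14] ⟨S=[7 :: -1]; E=∅; C=[PRIM2(sub) :: ((1 - 4) - ((λx. x) 7)) :: PRIM2(sub)]; D=∅⟩
[15] ⟨S=[-8]; E=∅; C=[((1 - 4) - ((λx. x) 7)) :: PRIM2(sub)]; D=∅⟩
[16] ⟨S=[-8]; E=∅; C=[(1 - 4) :: ((λx. x) 7) :: PRIM2(sub) :: PRIM2(sub)]; D=∅⟩
[17] ⟨S=[-8]; E=∅; C=[1 :: 4 :: PRIM2(sub) :: ((λx. x) 7) :: PRIM2(sub) :: PRIM2(sub)]; D=∅⟩
[18] ⟨S=[1 :: -8]; E=∅; C=[4 :: PRIM2(sub) :: ((λx. x) 7) :: PRIM2(sub) :: PRIM2(sub)]; D=∅⟩
[19] ⟨S=[4 :: 1 :: -8]; E=∅; C=[PRIM2(sub) :: ((λx. x) 7) :: PRIM2(sub) :: PRIM2(sub)]; D=∅⟩
[20] ⟨S=[-3 :: -8]; E=∅; C=[((λx. x) 7) :: PRIM2(sub) :: PRIM2(sub)]; D=∅⟩
[21] ⟨S=[-3 :: -8]; E=∅; C=[7 :: (λx. x) :: AP :: PRIM2(sub) :: PRIM2(sub)]; D=∅⟩
[22] ⟨S=[7 :: -3 :: -8]; E=∅; C=[(λx. x) :: AP :: PRIM2(sub) :: PRIM2(sub)]; D=∅⟩
[23] ⟨S=[clo(λx. x, ∅) :: 7 :: -3 :: -8]; E=∅; C=[AP :: PRIM2(sub) :: PRIM2(sub)]; D=∅⟩
[24] ⟨S=∅; E={x↦7}; C=[x]; D=[([-3 :: -8], ∅, [PRIM2(sub) :: PRIM2(sub)])]⟩
[25] ⟨S=[7]; E={x↦7}; C=∅; D=[([-3 :: -8], ∅, [PRIM2(sub) :: PRIM2(sub)])]⟩
[26] ⟨S=[7 :: -3 :: -8]; E=∅; C=[PRIM2(sub) :: PRIM2(sub)]; D=∅⟩
[27] ⟨S=[-10 :: -8]; E=∅; C=[PRIM2(sub)]; D=∅⟩
[28] ⟨S=[2]; E=∅; C=∅; D=∅⟩
→ final value 2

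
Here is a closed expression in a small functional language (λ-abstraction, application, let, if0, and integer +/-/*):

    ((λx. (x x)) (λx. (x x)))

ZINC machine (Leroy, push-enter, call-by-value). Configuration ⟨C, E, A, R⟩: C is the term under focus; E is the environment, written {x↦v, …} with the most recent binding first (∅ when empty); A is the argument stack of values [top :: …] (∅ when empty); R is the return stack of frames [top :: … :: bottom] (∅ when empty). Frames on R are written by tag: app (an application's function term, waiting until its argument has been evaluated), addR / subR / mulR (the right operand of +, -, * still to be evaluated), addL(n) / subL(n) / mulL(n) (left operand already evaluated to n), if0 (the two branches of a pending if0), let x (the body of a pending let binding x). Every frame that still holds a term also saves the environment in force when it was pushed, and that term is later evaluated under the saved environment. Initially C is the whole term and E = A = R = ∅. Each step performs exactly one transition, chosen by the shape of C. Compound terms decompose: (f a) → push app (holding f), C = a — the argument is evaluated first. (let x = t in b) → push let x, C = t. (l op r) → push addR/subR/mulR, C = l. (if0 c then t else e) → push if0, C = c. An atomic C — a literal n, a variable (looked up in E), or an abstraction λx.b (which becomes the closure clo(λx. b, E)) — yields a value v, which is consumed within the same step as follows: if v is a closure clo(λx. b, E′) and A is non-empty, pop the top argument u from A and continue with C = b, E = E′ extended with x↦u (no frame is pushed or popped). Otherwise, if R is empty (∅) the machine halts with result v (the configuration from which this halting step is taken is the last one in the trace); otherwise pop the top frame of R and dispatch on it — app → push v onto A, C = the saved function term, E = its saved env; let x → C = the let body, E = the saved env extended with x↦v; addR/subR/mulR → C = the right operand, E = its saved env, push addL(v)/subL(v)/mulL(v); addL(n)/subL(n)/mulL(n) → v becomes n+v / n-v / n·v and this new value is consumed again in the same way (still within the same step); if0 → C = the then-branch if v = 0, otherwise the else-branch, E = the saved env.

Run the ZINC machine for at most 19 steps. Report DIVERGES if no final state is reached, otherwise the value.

0. <C=((λx. (x x)) (λx. (x x))), E=∅, A=∅, R=∅>
1. <C=(λx. (x x)), E=∅, A=∅, R=[app]>
2. <C=(λx. (x x)), E=∅, A=[clo(λx. (x x), ∅)], R=∅>
3. <C=(x x), E={x↦clo(λx. (x x), ∅)}, A=∅, R=∅>
4. <C=x, E={x↦clo(λx. (x x), ∅)}, A=∅, R=[app]>
5. <C=x, E={x↦clo(λx. (x x), ∅)}, A=[clo(λx. (x x), ∅)], R=∅>
… configuration repeats with period 3 (steps 3–5 recur indefinitely) …

Answer: DIVERGES (no final state within 19 steps)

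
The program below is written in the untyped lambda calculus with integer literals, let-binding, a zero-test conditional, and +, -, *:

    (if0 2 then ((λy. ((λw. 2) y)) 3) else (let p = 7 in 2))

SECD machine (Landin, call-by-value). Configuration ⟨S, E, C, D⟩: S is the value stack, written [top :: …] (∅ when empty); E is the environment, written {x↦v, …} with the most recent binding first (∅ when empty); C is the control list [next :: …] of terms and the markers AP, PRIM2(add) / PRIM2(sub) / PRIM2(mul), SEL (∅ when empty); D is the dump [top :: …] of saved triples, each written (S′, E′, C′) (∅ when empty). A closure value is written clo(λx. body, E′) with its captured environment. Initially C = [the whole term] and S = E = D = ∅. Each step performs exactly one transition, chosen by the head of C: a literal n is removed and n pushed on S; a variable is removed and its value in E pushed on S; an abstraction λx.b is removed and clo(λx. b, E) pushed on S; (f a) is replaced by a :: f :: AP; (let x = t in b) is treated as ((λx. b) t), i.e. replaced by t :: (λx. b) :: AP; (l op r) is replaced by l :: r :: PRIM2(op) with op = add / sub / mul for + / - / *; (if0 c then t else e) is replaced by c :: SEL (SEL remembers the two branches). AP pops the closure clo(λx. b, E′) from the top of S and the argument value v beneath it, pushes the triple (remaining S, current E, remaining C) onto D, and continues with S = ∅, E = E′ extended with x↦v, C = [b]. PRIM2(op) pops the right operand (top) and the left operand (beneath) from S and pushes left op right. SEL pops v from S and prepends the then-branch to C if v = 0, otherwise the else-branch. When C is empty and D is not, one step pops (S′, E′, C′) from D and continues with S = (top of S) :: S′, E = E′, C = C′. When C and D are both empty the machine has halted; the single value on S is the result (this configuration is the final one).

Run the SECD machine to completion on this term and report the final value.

Answer: 2

Derivation:
0. <S=∅, E=∅, C=[(if0 2 then ((λy. ((λw. 2) y)) 3) else (let p = 7 in 2))], D=∅>
1. <S=∅, E=∅, C=[2 :: SEL], D=∅>
2. <S=[2], E=∅, C=[SEL], D=∅>
3. <S=∅, E=∅, C=[(let p = 7 in 2)], D=∅>
4. <S=∅, E=∅, C=[7 :: (λp. 2) :: AP], D=∅>
5. <S=[7], E=∅, C=[(λp. 2) :: AP], D=∅>
6. <S=[clo(λp. 2, ∅) :: 7], E=∅, C=[AP], D=∅>
7. <S=∅, E={p↦7}, C=[2], D=[(∅, ∅, ∅)]>
8. <S=[2], E={p↦7}, C=∅, D=[(∅, ∅, ∅)]>
9. <S=[2], E=∅, C=∅, D=∅>
→ final value 2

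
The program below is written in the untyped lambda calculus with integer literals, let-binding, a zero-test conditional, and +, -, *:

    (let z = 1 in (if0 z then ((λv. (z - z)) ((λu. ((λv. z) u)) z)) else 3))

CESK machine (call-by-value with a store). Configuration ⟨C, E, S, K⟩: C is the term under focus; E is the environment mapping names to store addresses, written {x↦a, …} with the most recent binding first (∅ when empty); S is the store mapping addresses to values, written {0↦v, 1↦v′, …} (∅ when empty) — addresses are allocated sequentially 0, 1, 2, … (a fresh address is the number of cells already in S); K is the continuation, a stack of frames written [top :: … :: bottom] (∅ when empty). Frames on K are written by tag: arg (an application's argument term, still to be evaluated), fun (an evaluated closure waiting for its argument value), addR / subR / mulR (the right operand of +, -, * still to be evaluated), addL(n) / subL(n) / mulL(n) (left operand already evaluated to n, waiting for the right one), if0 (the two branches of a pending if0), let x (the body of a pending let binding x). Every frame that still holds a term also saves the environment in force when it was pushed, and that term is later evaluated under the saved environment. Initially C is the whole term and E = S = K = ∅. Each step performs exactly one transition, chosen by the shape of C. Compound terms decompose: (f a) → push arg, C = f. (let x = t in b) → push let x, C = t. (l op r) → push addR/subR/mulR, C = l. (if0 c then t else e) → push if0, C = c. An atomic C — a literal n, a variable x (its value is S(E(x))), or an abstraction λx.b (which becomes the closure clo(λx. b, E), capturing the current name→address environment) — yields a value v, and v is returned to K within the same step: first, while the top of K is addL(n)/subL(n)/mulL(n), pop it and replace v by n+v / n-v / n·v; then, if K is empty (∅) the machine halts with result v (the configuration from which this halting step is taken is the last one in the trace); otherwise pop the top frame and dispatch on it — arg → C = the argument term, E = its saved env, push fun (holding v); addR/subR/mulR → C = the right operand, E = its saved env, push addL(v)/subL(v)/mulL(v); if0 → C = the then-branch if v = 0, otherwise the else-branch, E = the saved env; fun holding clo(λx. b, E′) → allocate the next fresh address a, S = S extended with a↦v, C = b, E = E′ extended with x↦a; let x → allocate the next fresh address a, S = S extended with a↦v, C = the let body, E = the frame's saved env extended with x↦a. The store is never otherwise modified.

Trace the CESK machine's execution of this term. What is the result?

[0] ⟨C=(let z = 1 in (if0 z then ((λv. (z - z)) ((λu. ((λv. z) u)) z)) else 3)); E=∅; S=∅; K=∅⟩
[1] ⟨C=1; E=∅; S=∅; K=[let z]⟩
[2] ⟨C=(if0 z then ((λv. (z - z)) ((λu. ((λv. z) u)) z)) else 3); E={z↦0}; S={0↦1}; K=∅⟩
[3] ⟨C=z; E={z↦0}; S={0↦1}; K=[if0]⟩
[4] ⟨C=3; E={z↦0}; S={0↦1}; K=∅⟩
→ final value 3

Answer: 3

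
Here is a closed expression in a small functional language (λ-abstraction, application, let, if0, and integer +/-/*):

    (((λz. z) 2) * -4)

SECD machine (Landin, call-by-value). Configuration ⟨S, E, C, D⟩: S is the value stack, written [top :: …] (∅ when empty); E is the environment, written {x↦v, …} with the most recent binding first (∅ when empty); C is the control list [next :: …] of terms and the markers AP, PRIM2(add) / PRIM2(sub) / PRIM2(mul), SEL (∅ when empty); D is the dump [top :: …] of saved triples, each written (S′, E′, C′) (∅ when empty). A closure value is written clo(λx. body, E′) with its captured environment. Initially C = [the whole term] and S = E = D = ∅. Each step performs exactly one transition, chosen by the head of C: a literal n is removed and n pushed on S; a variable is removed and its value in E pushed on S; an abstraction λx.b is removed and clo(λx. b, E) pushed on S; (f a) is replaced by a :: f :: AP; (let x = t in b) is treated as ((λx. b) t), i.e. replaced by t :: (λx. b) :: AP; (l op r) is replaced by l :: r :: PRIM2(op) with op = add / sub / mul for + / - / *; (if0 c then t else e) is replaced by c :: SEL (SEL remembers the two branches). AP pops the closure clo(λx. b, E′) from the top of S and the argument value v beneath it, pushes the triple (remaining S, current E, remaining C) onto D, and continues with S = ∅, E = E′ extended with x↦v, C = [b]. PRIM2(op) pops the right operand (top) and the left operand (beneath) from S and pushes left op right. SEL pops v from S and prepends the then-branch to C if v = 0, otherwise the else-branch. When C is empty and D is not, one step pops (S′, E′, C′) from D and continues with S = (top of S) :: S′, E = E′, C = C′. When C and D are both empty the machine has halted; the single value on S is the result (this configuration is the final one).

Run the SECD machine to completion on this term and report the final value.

[0] [S=∅ | E=∅ | C=[(((λz. z) 2) * -4)] | D=∅]
[1] [S=∅ | E=∅ | C=[((λz. z) 2) :: -4 :: PRIM2(mul)] | D=∅]
[2] [S=∅ | E=∅ | C=[2 :: (λz. z) :: AP :: -4 :: PRIM2(mul)] | D=∅]
[3] [S=[2] | E=∅ | C=[(λz. z) :: AP :: -4 :: PRIM2(mul)] | D=∅]
[4] [S=[clo(λz. z, ∅) :: 2] | E=∅ | C=[AP :: -4 :: PRIM2(mul)] | D=∅]
[5] [S=∅ | E={z↦2} | C=[z] | D=[(∅, ∅, [-4 :: PRIM2(mul)])]]
[6] [S=[2] | E={z↦2} | C=∅ | D=[(∅, ∅, [-4 :: PRIM2(mul)])]]
[7] [S=[2] | E=∅ | C=[-4 :: PRIM2(mul)] | D=∅]
[8] [S=[-4 :: 2] | E=∅ | C=[PRIM2(mul)] | D=∅]
[9] [S=[-8] | E=∅ | C=∅ | D=∅]
→ final value -8

Answer: -8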